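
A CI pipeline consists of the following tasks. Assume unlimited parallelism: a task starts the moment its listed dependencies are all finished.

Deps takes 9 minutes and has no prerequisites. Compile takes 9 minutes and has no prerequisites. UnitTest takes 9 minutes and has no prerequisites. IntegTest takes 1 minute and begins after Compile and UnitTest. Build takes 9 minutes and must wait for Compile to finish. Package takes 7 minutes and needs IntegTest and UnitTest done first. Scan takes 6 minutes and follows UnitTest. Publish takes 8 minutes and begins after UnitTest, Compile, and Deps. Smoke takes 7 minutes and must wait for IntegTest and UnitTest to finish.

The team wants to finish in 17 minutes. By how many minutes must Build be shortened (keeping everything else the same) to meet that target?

1

Current finish: 18 minutes; target: 17.
Build is on every critical path, so each minute cut from Build cuts the finish by one (this holds down to a finish of 17).
Need 18 − 17 = 1 minute off Build → Build becomes 8 minutes, finish becomes 17.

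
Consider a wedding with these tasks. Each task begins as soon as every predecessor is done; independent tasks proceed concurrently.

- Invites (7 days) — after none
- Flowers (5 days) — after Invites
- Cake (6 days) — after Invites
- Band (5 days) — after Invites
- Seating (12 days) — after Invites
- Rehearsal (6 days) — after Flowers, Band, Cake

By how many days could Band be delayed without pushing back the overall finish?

The longest chain is Invites→Cake→Rehearsal = 7+6+6 = 19; overall finish 19 days.
Band finishes as early as 12 and must finish by 13.
Slack of Band = 8 − 7 = 1 day.

1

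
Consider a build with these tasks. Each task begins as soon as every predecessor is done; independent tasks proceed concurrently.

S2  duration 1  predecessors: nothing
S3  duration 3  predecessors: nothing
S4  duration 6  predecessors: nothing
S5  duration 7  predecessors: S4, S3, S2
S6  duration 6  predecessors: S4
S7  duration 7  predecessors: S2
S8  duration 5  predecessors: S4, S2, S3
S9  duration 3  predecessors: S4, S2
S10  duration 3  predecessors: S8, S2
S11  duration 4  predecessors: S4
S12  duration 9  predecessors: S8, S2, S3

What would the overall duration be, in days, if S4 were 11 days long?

Critical path before the change: S4→S8→S12 = 6+5+9 = 20 giving 20 days.
S4 is on the critical path; changing it to 11 makes that path 25 days.
That remains the longest chain; total 25 days.

25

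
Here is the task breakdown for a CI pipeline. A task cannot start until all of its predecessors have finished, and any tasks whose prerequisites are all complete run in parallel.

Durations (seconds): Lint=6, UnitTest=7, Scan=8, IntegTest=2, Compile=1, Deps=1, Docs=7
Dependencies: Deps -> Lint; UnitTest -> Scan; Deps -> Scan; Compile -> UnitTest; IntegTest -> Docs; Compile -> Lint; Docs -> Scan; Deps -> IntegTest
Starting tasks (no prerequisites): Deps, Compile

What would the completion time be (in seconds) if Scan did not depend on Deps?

Before: longest chain Deps→IntegTest→Docs→Scan = 1+2+7+8 = 18, finish 18.
Dropping Deps→Scan doesn't change Scan's earliest start (10); another predecessor still binds.
After: Deps→IntegTest→Docs→Scan = 1+2+7+8 = 18 → 18 seconds.

18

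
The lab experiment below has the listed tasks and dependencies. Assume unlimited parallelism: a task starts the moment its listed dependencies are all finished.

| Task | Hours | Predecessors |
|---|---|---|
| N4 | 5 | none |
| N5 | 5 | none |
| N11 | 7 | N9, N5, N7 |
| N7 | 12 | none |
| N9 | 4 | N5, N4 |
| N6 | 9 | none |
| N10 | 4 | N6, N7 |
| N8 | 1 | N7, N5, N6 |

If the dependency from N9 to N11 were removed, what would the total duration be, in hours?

With the dependency in place, N7→N11 = 12+7 = 19 sets the finish at 19 hours.
Dropping N9→N11 doesn't change N11's earliest start (12); another predecessor still binds.
New critical path: N7→N11 = 12+7 = 19 ⇒ 19 hours.

19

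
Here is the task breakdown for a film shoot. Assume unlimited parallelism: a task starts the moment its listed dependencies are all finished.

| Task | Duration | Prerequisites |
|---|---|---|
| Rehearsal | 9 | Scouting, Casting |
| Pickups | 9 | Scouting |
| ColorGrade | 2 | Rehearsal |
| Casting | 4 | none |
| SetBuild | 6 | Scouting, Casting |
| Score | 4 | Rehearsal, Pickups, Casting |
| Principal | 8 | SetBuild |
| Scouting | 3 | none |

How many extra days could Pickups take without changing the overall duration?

Casting→SetBuild→Principal = 4+6+8 = 18 sets the makespan at 18 days.
Longest path through Pickups: 16 days (earliest finish 12, latest finish 14).
Slack of Pickups = 5 − 3 = 2 days.

2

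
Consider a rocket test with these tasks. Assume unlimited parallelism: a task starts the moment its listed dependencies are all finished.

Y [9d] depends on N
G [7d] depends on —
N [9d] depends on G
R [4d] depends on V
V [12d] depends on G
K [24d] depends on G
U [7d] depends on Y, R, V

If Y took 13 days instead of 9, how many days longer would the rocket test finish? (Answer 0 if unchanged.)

4

As given, the longest chain is G→N→Y→U = 7+9+9+7 = 32, so the finish is 32 days.
Y lies on that path, so at 13 days the path becomes 36 days.
The critical path is still G→N→Y→U; finish is now 36 days.
Change in finish: 36 − 32 = +4 days.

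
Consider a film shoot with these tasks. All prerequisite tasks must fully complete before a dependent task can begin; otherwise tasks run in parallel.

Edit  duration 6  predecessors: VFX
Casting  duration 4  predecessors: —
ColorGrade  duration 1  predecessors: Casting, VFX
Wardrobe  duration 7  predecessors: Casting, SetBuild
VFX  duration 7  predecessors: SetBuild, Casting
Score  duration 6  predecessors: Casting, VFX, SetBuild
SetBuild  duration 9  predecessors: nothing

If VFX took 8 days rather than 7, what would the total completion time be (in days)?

The binding path is SetBuild→VFX→Edit = 9+7+6 = 22; finish at 22 days.
VFX is on the critical path; changing it to 8 makes that path 23 days.
No other chain overtakes it, so the finish is 23 days.

23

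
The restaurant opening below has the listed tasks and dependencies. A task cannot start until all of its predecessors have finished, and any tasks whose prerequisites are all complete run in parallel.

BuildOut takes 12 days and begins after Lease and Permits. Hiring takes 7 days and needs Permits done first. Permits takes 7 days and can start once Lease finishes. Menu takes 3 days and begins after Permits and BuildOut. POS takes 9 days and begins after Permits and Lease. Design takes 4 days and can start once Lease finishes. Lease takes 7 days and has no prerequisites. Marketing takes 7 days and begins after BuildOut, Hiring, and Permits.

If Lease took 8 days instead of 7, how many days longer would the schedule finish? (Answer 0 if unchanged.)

1

Baseline: Lease→Permits→BuildOut→Marketing = 7+7+12+7 = 33 → 33 days.
Lease is on the critical path; changing it to 8 makes that path 34 days.
That remains the longest chain; total 34 days.
Change in finish: 34 − 33 = +1 days.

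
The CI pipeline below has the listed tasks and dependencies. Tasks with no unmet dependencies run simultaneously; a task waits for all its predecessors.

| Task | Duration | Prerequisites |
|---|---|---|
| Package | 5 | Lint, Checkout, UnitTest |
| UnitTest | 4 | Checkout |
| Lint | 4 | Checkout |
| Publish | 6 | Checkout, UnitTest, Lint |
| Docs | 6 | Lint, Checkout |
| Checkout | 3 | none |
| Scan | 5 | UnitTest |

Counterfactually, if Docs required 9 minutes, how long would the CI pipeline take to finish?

The binding path is Checkout→Lint→Docs = 3+4+6 = 13; finish at 13 minutes.
Docs is on the critical path; changing it to 9 makes that path 16 minutes.
No other chain overtakes it, so the finish is 16 minutes.

16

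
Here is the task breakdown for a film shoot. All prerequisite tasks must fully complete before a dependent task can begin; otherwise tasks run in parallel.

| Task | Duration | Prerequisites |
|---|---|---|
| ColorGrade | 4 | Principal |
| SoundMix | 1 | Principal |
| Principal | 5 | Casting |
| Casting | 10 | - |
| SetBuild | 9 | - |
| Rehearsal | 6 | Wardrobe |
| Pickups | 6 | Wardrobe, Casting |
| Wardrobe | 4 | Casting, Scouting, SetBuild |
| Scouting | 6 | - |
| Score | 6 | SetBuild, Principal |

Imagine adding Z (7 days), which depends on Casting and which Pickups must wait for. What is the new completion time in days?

Originally the schedule takes 21 days.
With Z inserted, Pickups now waits for max(Wardrobe, Casting, Z).
New critical path: Casting→Z→Pickups = 10+7+6 = 23 ⇒ 23 days.

23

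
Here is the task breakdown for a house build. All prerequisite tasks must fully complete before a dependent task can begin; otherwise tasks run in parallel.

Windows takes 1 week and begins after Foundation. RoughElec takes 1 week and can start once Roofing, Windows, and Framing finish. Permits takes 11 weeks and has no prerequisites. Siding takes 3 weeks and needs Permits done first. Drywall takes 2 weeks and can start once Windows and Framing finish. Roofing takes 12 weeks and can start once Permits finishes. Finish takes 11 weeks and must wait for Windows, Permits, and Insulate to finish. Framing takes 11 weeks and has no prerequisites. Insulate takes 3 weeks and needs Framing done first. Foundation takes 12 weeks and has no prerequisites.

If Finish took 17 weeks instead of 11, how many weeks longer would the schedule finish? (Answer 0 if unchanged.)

Baseline: Framing→Insulate→Finish = 11+3+11 = 25 → 25 weeks.
Since Finish is critical, the +6 change carries straight to that chain (now 31 weeks).
That remains the longest chain; total 31 weeks.
Change in finish: 31 − 25 = +6 weeks.

6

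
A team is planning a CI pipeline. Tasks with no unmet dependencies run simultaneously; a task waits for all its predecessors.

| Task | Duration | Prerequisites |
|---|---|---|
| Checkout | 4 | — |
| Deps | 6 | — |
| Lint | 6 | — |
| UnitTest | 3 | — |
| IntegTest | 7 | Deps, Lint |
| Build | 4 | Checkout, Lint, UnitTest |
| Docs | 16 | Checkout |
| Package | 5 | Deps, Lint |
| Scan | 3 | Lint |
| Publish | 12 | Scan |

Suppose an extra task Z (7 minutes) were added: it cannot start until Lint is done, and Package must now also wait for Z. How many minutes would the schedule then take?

Originally the schedule takes 21 minutes.
With Z inserted, Package now waits for max(Deps, Lint, Z).
New critical path: Lint→Scan→Publish = 6+3+12 = 21 ⇒ 21 minutes.

21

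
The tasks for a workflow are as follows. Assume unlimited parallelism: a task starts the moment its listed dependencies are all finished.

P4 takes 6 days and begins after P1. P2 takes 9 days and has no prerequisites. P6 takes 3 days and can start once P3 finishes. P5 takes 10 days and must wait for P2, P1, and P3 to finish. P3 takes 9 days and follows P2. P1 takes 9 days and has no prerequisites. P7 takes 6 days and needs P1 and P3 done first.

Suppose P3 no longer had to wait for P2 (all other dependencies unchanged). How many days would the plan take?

19

Before: longest chain P2→P3→P5 = 9+9+10 = 28, finish 28.
Without P2→P3, P3's earliest start moves from 9 to 0.
New critical path: P1→P5 = 9+10 = 19 ⇒ 19 days.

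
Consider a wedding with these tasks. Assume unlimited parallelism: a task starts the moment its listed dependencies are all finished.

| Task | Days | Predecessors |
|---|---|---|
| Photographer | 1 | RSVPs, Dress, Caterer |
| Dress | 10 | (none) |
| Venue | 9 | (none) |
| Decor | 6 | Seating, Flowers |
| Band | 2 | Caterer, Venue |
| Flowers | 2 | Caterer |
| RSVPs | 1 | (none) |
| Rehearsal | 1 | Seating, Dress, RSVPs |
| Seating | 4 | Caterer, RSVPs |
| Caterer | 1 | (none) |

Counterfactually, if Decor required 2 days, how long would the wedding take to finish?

11

Critical path before the change: Caterer→Seating→Decor = 1+4+6 = 11 giving 11 days.
Decor lies on that path, so at 2 days the path becomes 7 days.
New critical path: Venue→Band = 9+2 = 11 ⇒ 11 days.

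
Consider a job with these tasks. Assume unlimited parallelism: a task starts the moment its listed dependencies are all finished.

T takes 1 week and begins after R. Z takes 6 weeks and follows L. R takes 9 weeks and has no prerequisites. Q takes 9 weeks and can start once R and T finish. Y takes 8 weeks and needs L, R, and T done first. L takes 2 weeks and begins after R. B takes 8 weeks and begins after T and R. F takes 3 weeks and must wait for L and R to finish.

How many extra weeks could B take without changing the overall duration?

1

Critical path: R→L→Y = 9+2+8 = 19, so the finish is 19 weeks.
B finishes as early as 18 and must finish by 19.
So B can slip 19 − 18 = 1 week.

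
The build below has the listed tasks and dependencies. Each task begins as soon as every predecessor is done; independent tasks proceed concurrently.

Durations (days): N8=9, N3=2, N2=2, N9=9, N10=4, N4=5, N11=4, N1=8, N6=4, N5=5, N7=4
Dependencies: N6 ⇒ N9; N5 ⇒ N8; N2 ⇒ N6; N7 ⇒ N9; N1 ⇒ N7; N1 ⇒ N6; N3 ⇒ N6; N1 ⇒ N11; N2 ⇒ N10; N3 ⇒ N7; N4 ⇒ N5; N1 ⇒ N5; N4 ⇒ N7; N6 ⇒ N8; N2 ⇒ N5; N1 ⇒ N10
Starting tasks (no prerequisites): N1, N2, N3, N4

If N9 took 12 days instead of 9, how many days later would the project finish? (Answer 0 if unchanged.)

2

The binding path is N1→N5→N8 = 8+5+9 = 22; finish at 22 days.
N9 is off the critical path — its longest chain is 21 days, giving 1 of slack.
Now N1→N6→N9 = 8+4+12 = 24 is longest, so the finish becomes 24 days.
Change in finish: 24 − 22 = +2 days.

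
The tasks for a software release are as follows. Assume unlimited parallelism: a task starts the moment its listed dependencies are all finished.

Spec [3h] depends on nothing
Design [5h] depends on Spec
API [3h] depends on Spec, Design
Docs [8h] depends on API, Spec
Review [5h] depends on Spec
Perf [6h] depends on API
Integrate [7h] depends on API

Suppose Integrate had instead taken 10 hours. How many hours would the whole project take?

The binding path is Spec→Design→API→Docs = 3+5+3+8 = 19; finish at 19 hours.
Integrate has 1 hour of float (longest path through it is 18).
Now Spec→Design→API→Integrate = 3+5+3+10 = 21 is longest, so the finish becomes 21 hours.

21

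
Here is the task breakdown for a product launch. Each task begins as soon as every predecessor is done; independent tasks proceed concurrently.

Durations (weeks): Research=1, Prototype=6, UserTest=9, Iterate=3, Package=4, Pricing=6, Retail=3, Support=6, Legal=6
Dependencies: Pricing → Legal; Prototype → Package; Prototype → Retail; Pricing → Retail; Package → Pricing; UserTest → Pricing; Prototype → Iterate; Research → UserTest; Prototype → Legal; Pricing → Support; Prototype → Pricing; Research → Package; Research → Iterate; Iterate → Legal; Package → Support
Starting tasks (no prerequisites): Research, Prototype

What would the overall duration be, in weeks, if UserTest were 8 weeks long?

22

As given, the longest chain is Research→UserTest→Pricing→Support = 1+9+6+6 = 22, so the finish is 22 weeks.
UserTest is on the critical path; changing it to 8 makes that path 21 weeks.
New critical path: Prototype→Package→Pricing→Support = 6+4+6+6 = 22 ⇒ 22 weeks.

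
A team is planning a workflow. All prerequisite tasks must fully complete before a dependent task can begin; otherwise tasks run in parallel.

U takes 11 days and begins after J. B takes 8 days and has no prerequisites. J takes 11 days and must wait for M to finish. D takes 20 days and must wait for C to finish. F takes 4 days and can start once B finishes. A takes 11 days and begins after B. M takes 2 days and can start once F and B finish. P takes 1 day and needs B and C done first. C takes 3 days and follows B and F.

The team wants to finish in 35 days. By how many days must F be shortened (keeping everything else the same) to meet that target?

1

Current finish: 36 days; target: 35.
F is on every critical path, so each day cut from F cuts the finish by one (this holds down to a finish of 33).
Need 36 − 35 = 1 day off F → F becomes 3 days, finish becomes 35.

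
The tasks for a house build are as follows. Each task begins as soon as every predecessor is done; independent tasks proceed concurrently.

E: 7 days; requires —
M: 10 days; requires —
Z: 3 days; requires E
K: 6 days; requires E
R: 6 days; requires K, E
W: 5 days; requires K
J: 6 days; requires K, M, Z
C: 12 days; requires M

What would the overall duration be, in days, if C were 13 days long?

The binding path is M→C = 10+12 = 22; finish at 22 days.
C is on the critical path; changing it to 13 makes that path 23 days.
The critical path is still M→C; finish is now 23 days.

23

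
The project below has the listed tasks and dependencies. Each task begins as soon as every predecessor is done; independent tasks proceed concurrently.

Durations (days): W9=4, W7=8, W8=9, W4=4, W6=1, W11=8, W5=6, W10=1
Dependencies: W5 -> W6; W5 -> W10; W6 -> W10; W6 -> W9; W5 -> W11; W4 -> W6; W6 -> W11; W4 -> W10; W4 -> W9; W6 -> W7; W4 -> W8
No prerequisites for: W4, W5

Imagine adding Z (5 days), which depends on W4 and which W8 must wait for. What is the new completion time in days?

Originally the schedule takes 15 days.
With Z inserted, W8 now waits for max(W4, Z).
New critical path: W4→Z→W8 = 4+5+9 = 18 ⇒ 18 days.

18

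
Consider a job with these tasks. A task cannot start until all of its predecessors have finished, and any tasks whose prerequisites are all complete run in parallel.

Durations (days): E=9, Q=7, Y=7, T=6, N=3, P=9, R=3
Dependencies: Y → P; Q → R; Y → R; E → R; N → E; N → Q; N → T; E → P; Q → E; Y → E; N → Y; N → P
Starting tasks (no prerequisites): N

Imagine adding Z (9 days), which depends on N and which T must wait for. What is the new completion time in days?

Originally the schedule takes 28 days.
With Z inserted, T now waits for max(N, Z).
New critical path: N→Q→E→P = 3+7+9+9 = 28 ⇒ 28 days.

28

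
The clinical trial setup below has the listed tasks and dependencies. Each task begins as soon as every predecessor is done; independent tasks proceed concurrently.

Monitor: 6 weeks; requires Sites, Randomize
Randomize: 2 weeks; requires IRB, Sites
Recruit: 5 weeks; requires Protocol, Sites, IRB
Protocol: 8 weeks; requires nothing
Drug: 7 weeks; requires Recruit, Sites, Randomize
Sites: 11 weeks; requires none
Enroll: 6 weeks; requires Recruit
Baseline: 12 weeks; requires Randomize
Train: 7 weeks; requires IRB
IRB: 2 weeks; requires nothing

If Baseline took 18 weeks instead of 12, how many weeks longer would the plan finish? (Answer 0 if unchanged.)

Baseline: Sites→Randomize→Baseline = 11+2+12 = 25 → 25 weeks.
Baseline lies on that path, so at 18 weeks the path becomes 31 weeks.
The critical path is still Sites→Randomize→Baseline; finish is now 31 weeks.
Change in finish: 31 − 25 = +6 weeks.

6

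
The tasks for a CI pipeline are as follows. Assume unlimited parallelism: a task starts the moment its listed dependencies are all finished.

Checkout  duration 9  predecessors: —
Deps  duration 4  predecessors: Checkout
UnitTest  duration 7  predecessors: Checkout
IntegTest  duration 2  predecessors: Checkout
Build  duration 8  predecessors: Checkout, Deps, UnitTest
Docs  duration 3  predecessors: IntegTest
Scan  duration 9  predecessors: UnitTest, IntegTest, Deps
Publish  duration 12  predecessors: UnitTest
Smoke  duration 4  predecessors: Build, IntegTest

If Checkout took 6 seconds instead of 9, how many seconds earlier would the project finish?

As given, the longest chain is Checkout→UnitTest→Build→Smoke = 9+7+8+4 = 28, so the finish is 28 seconds.
Since Checkout is critical, the -3 change carries straight to that chain (now 25 seconds).
That remains the longest chain; total 25 seconds.
Change in finish: 25 − 28 = -3 seconds.

3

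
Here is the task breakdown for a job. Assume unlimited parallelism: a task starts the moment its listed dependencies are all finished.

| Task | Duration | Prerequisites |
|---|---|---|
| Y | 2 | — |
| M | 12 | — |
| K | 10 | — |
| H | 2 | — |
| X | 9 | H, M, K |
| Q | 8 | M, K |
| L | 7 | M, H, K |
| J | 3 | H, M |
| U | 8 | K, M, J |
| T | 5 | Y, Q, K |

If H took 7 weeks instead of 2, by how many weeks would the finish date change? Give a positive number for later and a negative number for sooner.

Baseline: M→Q→T = 12+8+5 = 25 → 25 weeks.
The longest path through H is only 13 weeks, so H has float 12.
The critical path is still M→Q→T; finish is now 25 weeks.
Change in finish: 25 − 25 = +0 weeks.

0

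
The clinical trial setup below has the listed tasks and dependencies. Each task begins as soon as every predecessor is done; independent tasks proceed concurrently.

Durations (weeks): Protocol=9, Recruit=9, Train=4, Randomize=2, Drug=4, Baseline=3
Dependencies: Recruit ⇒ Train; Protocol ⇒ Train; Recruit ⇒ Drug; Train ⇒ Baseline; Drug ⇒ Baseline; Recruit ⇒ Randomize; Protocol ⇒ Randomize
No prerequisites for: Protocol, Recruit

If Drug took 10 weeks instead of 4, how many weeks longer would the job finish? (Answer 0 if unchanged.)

6

The binding path is Recruit→Drug→Baseline = 9+4+3 = 16; finish at 16 weeks.
Drug lies on that path, so at 10 weeks the path becomes 22 weeks.
The critical path is still Recruit→Drug→Baseline; finish is now 22 weeks.
Change in finish: 22 − 16 = +6 weeks.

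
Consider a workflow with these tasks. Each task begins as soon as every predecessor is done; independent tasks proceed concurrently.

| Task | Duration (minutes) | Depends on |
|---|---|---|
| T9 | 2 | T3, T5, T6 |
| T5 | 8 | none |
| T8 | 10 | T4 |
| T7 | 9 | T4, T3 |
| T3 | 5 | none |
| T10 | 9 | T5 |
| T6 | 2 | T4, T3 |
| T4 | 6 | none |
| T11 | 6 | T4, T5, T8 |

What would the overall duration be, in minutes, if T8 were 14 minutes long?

26

Baseline: T4→T8→T11 = 6+10+6 = 22 → 22 minutes.
T8 is on the critical path; changing it to 14 makes that path 26 minutes.
That remains the longest chain; total 26 minutes.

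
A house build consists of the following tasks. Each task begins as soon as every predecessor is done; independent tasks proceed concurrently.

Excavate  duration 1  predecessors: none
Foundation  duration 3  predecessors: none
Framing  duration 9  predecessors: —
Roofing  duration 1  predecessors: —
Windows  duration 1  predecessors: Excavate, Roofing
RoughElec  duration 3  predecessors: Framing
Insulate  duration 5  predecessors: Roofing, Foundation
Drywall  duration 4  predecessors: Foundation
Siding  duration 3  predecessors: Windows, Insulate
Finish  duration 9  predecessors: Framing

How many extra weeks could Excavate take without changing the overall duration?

13

The longest chain is Framing→Finish = 9+9 = 18; overall finish 18 weeks.
The longest chain containing Excavate totals 5 weeks.
Float = 18 − 5 = 13.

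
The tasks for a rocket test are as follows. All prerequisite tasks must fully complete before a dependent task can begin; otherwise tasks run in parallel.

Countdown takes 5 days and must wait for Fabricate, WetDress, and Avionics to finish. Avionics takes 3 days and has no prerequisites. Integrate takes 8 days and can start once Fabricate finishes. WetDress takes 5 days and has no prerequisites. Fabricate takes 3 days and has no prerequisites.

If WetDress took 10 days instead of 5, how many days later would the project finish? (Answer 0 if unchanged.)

4

Baseline: Fabricate→Integrate = 3+8 = 11 → 11 days.
The longest path through WetDress is only 10 days, so WetDress has float 1.
New critical path: WetDress→Countdown = 10+5 = 15 ⇒ 15 days.
Change in finish: 15 − 11 = +4 days.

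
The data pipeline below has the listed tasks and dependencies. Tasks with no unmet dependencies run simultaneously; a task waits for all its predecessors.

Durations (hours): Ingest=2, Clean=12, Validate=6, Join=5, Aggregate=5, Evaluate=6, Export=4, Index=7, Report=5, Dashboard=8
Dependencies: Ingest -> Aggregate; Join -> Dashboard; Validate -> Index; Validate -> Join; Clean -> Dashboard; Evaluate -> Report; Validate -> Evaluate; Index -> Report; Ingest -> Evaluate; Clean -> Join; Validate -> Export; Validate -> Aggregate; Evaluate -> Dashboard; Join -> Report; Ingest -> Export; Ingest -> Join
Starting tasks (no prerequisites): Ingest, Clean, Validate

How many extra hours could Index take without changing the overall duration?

The longest chain is Clean→Join→Dashboard = 12+5+8 = 25; overall finish 25 hours.
Longest path through Index: 18 hours (earliest finish 13, latest finish 20).
So Index can slip 20 − 13 = 7 hours.

7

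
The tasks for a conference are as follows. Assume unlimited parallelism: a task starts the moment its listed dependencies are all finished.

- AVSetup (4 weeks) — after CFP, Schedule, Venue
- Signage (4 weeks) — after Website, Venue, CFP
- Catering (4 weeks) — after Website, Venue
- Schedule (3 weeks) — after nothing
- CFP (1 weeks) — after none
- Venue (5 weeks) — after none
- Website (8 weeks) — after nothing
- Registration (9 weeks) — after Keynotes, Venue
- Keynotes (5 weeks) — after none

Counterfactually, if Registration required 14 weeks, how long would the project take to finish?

19

Critical path before the change: Venue→Registration = 5+9 = 14 giving 14 weeks.
Registration is on the critical path; changing it to 14 makes that path 19 weeks.
The critical path is still Venue→Registration; finish is now 19 weeks.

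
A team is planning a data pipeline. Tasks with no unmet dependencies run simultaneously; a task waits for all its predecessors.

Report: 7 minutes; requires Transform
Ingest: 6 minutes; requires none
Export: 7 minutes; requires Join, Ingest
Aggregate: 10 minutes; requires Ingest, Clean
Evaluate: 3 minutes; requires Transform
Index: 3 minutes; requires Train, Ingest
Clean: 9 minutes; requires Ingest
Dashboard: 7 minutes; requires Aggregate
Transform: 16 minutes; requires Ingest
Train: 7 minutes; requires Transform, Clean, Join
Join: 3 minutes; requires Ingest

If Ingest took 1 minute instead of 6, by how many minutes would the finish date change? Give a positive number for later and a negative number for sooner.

-5

Critical path before the change: Ingest→Clean→Aggregate→Dashboard = 6+9+10+7 = 32 giving 32 minutes.
Since Ingest is critical, the -5 change carries straight to that chain (now 27 minutes).
No other chain overtakes it, so the finish is 27 minutes.
Change in finish: 27 − 32 = -5 minutes.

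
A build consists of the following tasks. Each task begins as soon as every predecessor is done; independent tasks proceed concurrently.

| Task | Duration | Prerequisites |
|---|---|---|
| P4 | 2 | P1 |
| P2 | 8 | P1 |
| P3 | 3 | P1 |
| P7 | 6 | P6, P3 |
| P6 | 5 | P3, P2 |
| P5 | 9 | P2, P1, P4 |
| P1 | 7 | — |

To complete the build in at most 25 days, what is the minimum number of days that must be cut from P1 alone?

1

Current finish: 26 days; target: 25.
P1 is on every critical path, so each day cut from P1 cuts the finish by one (this holds down to a finish of 20).
Need 26 − 25 = 1 day off P1 → P1 becomes 6 days, finish becomes 25.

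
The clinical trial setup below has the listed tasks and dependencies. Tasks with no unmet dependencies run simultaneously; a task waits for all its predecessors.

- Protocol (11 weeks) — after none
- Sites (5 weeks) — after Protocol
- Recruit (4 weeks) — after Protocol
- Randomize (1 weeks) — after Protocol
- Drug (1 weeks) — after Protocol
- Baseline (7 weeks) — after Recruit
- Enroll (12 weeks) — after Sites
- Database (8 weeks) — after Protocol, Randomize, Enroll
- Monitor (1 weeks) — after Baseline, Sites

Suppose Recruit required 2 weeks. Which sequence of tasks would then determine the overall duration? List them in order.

Actual critical path: Protocol→Sites→Enroll→Database = 11+5+12+8 = 36 ⇒ 36 weeks.
The longest path through Recruit is only 23 weeks, so Recruit has float 13.
No other chain overtakes it, so the finish is 36 weeks.

Protocol, Sites, Enroll, Database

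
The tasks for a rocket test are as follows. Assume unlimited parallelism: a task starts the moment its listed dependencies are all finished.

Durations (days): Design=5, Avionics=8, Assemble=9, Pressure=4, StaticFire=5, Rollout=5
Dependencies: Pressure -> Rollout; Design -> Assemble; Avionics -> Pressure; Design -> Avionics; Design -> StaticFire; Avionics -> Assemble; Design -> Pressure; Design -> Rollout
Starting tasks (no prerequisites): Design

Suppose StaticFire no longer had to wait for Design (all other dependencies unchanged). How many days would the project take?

Original critical path: Design→Avionics→Assemble = 5+8+9 = 22 ⇒ 22 days.
Without Design→StaticFire, StaticFire's earliest start moves from 5 to 0.
After: Design→Avionics→Assemble = 5+8+9 = 22 → 22 days.

22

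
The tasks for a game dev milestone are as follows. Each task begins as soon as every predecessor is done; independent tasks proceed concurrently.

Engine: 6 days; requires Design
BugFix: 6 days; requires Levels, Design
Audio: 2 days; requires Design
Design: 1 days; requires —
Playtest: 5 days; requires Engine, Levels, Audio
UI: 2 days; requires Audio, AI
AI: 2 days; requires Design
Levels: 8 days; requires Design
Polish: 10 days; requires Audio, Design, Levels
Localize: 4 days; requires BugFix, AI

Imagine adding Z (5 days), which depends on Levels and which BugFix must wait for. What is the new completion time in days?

Originally the project takes 19 days.
With Z inserted, BugFix now waits for max(Levels, Design, Z).
New critical path: Design→Levels→Z→BugFix→Localize = 1+8+5+6+4 = 24 ⇒ 24 days.

24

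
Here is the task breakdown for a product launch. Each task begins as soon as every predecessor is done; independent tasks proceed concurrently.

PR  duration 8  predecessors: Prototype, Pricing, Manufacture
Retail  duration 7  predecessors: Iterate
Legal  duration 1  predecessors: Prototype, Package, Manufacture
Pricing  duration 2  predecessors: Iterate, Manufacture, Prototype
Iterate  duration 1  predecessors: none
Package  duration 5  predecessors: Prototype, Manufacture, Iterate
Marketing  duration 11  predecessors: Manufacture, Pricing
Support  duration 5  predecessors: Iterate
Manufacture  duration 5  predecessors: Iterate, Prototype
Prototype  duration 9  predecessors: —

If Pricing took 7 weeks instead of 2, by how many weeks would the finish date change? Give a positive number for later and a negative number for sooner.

The binding path is Prototype→Manufacture→Pricing→Marketing = 9+5+2+11 = 27; finish at 27 weeks.
Pricing is on the critical path; changing it to 7 makes that path 32 weeks.
No other chain overtakes it, so the finish is 32 weeks.
Change in finish: 32 − 27 = +5 weeks.

5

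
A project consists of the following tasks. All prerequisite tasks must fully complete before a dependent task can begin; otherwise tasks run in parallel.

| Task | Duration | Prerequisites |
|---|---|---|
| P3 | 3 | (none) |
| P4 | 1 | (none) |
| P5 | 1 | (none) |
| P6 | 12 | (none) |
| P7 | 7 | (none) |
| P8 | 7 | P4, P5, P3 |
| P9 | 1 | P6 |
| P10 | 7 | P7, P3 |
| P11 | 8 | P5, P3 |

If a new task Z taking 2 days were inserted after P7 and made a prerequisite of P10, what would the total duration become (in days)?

16

Originally the job takes 14 days.
With Z inserted, P10 now waits for max(P7, P3, Z).
New critical path: P7→Z→P10 = 7+2+7 = 16 ⇒ 16 days.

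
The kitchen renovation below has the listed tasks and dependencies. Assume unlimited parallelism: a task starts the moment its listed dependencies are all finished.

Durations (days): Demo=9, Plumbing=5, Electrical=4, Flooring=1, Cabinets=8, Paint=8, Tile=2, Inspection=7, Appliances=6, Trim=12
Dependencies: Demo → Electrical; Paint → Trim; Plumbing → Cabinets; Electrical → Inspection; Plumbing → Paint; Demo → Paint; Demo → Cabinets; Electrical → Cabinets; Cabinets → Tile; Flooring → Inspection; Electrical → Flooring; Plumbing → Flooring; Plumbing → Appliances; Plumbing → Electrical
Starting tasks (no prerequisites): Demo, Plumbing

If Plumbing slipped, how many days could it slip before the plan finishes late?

Critical path: Demo→Paint→Trim = 9+8+12 = 29, so the finish is 29 days.
Longest path through Plumbing: 25 days (earliest finish 5, latest finish 9).
Float = 29 − 25 = 4.

4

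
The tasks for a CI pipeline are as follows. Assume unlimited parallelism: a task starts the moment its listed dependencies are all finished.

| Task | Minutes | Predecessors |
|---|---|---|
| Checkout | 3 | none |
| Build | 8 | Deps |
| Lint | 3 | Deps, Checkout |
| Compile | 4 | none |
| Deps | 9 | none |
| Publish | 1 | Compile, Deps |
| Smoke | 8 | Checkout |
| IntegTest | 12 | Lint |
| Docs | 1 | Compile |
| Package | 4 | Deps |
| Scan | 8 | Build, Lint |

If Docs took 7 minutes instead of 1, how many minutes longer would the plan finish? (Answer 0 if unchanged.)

Critical path before the change: Deps→Build→Scan = 9+8+8 = 25 giving 25 minutes.
Docs is off the critical path — its longest chain is 5 minutes, giving 20 of slack.
That remains the longest chain; total 25 minutes.
Change in finish: 25 − 25 = +0 minutes.

0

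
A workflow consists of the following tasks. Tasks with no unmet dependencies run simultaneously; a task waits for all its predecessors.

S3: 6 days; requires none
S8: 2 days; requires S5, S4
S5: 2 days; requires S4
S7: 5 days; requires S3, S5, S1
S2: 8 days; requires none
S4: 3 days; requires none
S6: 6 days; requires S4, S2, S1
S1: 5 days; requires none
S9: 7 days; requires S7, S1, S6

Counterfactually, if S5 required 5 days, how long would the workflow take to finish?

21

Actual critical path: S2→S6→S9 = 8+6+7 = 21 ⇒ 21 days.
The longest path through S5 is only 17 days, so S5 has float 4.
No other chain overtakes it, so the finish is 21 days.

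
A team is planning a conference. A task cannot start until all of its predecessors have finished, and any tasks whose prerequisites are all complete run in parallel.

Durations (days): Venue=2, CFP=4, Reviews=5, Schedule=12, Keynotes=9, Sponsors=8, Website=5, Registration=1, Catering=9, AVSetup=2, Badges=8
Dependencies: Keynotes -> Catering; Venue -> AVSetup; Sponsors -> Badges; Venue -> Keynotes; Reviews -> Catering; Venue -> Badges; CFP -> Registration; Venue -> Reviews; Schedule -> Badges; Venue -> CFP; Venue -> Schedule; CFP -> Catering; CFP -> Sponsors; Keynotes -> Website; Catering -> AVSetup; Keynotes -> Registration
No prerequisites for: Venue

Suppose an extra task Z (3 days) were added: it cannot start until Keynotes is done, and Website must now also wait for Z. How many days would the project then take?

Originally the project takes 22 days.
With Z inserted, Website now waits for max(Keynotes, Z).
New critical path: Venue→CFP→Sponsors→Badges = 2+4+8+8 = 22 ⇒ 22 days.

22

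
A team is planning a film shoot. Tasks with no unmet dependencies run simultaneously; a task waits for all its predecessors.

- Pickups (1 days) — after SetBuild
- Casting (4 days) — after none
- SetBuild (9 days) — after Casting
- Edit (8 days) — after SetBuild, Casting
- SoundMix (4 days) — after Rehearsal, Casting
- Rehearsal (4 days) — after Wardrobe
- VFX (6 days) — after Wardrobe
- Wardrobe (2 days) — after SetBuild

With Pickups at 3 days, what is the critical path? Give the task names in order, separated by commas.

Casting, SetBuild, Wardrobe, Rehearsal, SoundMix

The binding path is Casting→SetBuild→Wardrobe→Rehearsal→SoundMix = 4+9+2+4+4 = 23; finish at 23 days.
The longest path through Pickups is only 14 days, so Pickups has float 9.
No other chain overtakes it, so the finish is 23 days.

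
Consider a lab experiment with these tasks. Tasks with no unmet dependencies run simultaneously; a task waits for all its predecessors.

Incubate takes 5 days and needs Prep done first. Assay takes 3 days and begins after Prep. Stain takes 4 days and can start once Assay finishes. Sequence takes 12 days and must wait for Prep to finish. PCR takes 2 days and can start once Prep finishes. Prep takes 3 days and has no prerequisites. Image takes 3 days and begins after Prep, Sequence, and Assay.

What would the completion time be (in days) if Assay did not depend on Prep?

18

Original critical path: Prep→Sequence→Image = 3+12+3 = 18 ⇒ 18 days.
Without Prep→Assay, Assay's earliest start moves from 3 to 0.
After: Prep→Sequence→Image = 3+12+3 = 18 → 18 days.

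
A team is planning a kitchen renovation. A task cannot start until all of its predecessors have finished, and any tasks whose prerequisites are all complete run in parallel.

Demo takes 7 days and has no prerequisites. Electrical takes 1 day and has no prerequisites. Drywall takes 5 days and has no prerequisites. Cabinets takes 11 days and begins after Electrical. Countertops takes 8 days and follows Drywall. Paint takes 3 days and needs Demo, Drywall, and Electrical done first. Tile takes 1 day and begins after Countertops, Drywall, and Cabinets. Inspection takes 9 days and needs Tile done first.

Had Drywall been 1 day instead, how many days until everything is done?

Baseline: Drywall→Countertops→Tile→Inspection = 5+8+1+9 = 23 → 23 days.
Since Drywall is critical, the -4 change carries straight to that chain (now 19 days).
The binding chain switches to Electrical→Cabinets→Tile→Inspection = 1+11+1+9 = 22; finish 22 days.

22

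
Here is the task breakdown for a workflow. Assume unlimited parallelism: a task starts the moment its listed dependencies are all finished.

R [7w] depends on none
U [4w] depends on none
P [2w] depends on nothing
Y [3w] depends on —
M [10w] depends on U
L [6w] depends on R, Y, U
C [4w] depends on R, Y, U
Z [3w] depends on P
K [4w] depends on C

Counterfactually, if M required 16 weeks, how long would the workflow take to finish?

20

Critical path before the change: R→C→K = 7+4+4 = 15 giving 15 weeks.
The longest path through M is only 14 weeks, so M has float 1.
New critical path: U→M = 4+16 = 20 ⇒ 20 weeks.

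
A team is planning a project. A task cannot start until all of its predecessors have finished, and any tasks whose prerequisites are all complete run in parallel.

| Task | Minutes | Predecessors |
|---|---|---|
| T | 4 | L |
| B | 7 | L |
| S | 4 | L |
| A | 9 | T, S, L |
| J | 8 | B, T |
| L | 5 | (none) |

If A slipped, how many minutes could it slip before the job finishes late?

The longest chain is L→B→J = 5+7+8 = 20; overall finish 20 minutes.
Longest path through A: 18 minutes (earliest finish 18, latest finish 20).
Slack of A = 11 − 9 = 2 minutes.

2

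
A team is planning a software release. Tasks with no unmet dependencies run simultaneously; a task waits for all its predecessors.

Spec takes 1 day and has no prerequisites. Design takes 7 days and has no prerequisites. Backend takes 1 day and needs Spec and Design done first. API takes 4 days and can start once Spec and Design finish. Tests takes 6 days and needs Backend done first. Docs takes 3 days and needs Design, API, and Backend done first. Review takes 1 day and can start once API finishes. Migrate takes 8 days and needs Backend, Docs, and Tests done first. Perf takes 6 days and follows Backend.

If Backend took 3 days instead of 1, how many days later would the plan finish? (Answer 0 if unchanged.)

2

As given, the longest chain is Design→Backend→Tests→Migrate = 7+1+6+8 = 22, so the finish is 22 days.
Backend is on the critical path; changing it to 3 makes that path 24 days.
The critical path is still Design→Backend→Tests→Migrate; finish is now 24 days.
Change in finish: 24 − 22 = +2 days.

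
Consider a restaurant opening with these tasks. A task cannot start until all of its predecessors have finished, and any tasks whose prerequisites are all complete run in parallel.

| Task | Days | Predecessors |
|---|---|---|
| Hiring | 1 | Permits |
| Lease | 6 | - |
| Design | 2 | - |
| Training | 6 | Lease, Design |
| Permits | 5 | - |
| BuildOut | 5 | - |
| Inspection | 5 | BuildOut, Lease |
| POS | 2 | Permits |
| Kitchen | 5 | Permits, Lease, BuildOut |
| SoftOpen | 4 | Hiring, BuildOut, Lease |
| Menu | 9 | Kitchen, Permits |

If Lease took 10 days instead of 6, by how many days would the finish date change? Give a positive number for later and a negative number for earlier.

Baseline: Lease→Kitchen→Menu = 6+5+9 = 20 → 20 days.
Lease lies on that path, so at 10 days the path becomes 24 days.
No other chain overtakes it, so the finish is 24 days.
Change in finish: 24 − 20 = +4 days.

4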